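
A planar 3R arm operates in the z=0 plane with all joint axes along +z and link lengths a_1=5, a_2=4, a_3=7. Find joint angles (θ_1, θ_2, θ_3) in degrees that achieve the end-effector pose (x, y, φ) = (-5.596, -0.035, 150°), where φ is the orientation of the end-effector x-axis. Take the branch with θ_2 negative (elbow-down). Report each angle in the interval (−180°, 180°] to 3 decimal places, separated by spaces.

-30.003 -135.004 -44.993

wrist centre = target − a_3·(cos φ, sin φ) = (0.4662, -3.5350)
cos θ_2 = (12.7135−5²−4²)/(2·5·4) = -0.7072; θ_2 = -135.0044° (elbow-down)
β = atan2(-3.5350,0.4662) = -82.4875°; ψ = atan2(-2.8282,2.1714) = -52.4848°
θ_1 = β − ψ = -30.0027°
θ_3 = φ − θ_1 − θ_2 = -44.9929° (wrapped to (-180°,180°])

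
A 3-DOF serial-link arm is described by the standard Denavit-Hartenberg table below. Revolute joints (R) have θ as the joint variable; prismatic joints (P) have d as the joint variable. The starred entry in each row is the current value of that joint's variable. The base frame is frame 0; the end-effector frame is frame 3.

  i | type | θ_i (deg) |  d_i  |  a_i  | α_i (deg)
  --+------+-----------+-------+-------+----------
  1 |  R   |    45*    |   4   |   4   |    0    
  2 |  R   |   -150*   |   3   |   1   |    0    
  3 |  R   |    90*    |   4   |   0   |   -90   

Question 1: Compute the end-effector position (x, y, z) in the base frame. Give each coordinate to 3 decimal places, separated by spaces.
after link 1: o_1 = (2.8284, 2.8284, 4.0000)
after link 2: o_2 = (2.5696, 1.8625, 7.0000)
after link 3: o_3 = (2.5696, 1.8625, 11.0000)

2.570 1.863 11.000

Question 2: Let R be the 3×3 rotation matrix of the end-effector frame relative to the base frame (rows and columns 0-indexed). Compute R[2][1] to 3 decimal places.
-1.000

End-effector y-axis (col 1 of R) = (0.0000,0.0000,-1.0000)
R[2][1] = -1.0000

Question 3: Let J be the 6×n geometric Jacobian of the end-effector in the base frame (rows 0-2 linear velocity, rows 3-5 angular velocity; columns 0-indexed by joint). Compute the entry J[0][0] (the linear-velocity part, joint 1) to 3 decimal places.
axis z_0 = ẑ; lever o_n−o_0 = (2.5696,1.8625,11.0000)
cross product → J_v[:, 0] = (-1.8625,2.5696,0.0000)
J_ω[:, 0] = z_0
entry J[0][0] = -1.8625

-1.863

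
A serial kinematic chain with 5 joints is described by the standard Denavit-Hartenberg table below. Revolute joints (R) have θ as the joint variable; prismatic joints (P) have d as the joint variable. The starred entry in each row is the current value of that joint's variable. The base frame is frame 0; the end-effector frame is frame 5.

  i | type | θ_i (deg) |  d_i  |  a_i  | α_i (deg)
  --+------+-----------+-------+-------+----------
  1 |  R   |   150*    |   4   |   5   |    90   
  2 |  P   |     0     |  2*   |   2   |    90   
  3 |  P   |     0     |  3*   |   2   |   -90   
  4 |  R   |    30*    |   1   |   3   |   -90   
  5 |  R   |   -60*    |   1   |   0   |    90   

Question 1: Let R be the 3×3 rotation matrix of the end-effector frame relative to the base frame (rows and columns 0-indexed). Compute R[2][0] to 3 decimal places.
End-effector x-axis (col 0 of R) = (0.0580,0.9665,0.2500)
R[2][0] = 0.2500

0.250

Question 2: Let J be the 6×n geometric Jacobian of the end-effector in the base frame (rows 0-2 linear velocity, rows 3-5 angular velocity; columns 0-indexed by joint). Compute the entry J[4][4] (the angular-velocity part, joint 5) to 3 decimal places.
-0.250

axis z_4 = (0.4330,-0.2500,0.8660); lever o_n−o_4 = (0.4330,-0.2500,0.8660)
cross product → J_v[:, 4] = (0.0000,-0.0000,-0.0000)
J_ω[:, 4] = z_4
entry J[4][4] = -0.2500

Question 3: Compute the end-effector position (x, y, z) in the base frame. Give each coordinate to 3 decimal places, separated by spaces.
after link 1: o_1 = (-4.3301, 2.5000, 4.0000)
after link 2: o_2 = (-5.0622, 5.2321, 4.0000)
after link 3: o_3 = (-6.7942, 6.2321, 1.0000)
after link 4: o_4 = (-8.5442, 8.3971, 2.5000)
after link 5: o_5 = (-8.1112, 8.1471, 3.3660)

-8.111 8.147 3.366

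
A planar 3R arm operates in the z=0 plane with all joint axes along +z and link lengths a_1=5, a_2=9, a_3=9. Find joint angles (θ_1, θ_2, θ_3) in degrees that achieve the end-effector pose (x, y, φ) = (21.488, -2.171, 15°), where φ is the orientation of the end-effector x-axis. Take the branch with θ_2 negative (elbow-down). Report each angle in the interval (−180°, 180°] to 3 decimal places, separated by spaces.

-0.013 -29.981 44.994

wrist centre = target − a_3·(cos φ, sin φ) = (12.7947, -4.5004)
cos θ_2 = (183.9569−5²−9²)/(2·5·9) = 0.8662; θ_2 = -29.9814° (elbow-down)
β = atan2(-4.5004,12.7947) = -19.3787°; ψ = atan2(-4.4975,12.7957) = -19.3657°
θ_1 = β − ψ = -0.0130°
θ_3 = φ − θ_1 − θ_2 = 44.9944° (wrapped to (-180°,180°])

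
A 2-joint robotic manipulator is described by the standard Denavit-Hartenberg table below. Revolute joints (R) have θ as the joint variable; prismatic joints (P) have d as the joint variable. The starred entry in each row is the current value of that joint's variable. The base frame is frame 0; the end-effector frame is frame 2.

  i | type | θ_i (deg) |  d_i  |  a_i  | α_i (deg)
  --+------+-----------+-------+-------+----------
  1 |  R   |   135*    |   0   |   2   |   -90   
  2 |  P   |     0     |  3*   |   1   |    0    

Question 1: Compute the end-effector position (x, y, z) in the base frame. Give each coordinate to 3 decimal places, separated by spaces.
-4.243 0.000 0.000

after link 1: o_1 = (-1.4142, 1.4142, 0.0000)
after link 2: o_2 = (-4.2426, 0.0000, 0.0000)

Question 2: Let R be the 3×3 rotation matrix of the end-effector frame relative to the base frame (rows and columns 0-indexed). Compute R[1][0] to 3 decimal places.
End-effector x-axis (col 0 of R) = (-0.7071,0.7071,0.0000)
R[1][0] = 0.7071

0.707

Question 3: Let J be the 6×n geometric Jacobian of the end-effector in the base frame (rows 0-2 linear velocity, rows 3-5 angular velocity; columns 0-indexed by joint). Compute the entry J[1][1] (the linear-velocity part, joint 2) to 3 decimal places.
-0.707

prismatic axis z_1 = (-0.7071,-0.7071,0.0000)
J_v[:, 1] = z_1; J_ω[:, 1] = (0,0,0)
entry J[1][1] = -0.7071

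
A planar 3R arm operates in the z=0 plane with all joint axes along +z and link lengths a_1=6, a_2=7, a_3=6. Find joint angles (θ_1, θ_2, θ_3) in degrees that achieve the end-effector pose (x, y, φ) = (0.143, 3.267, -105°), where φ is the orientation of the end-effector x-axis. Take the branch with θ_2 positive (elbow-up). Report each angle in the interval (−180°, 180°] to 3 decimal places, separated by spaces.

wrist centre = target − a_3·(cos φ, sin φ) = (1.6959, 9.0626)
cos θ_2 = (85.0060−6²−7²)/(2·6·7) = 0.0001; θ_2 = 89.9959° (elbow-up)
β = atan2(9.0626,1.6959) = 79.4006°; ψ = atan2(7.0000,6.0005) = 49.3963°
θ_1 = β − ψ = 30.0043°
θ_3 = φ − θ_1 − θ_2 = 134.9999° (wrapped to (-180°,180°])

30.004 89.996 135.000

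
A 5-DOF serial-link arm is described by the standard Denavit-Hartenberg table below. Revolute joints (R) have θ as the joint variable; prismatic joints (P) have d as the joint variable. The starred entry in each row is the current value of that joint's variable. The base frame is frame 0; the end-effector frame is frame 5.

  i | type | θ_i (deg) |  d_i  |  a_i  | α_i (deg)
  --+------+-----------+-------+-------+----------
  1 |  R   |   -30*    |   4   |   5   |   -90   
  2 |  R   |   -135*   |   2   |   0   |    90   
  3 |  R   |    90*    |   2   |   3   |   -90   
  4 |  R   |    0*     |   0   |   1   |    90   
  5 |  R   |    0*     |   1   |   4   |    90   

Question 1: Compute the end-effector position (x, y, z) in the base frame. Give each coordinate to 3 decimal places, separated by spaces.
after link 1: o_1 = (4.3301, -2.5000, 4.0000)
after link 2: o_2 = (5.3301, -0.7679, 4.0000)
after link 3: o_3 = (5.6054, 2.5372, 2.5858)
after link 4: o_4 = (6.1054, 3.4033, 2.5858)
after link 5: o_5 = (7.4930, 7.2209, 1.8787)

7.493 7.221 1.879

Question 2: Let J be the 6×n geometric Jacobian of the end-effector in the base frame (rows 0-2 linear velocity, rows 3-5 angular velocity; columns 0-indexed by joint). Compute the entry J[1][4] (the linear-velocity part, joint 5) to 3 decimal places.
-1.414

axis z_4 = (-0.6124,0.3536,-0.7071); lever o_n−o_4 = (1.3876,3.8177,-0.7071)
cross product → J_v[:, 4] = (2.4495,-1.4142,-2.8284)
J_ω[:, 4] = z_4
entry J[1][4] = -1.4142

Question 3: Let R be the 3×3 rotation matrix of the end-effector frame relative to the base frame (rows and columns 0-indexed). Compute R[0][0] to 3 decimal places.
0.500

End-effector x-axis (col 0 of R) = (0.5000,0.8660,0.0000)
R[0][0] = 0.5000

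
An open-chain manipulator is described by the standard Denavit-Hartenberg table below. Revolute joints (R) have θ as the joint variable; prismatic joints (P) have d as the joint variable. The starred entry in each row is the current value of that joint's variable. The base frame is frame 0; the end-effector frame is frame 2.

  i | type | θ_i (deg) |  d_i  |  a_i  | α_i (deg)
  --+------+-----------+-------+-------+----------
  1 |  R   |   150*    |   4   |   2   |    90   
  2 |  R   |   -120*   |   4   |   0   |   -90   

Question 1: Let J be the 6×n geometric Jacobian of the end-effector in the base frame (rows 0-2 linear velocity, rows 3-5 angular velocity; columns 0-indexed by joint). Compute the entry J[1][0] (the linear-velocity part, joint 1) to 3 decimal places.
0.268

axis z_0 = ẑ; lever o_n−o_0 = (0.2679,4.4641,4.0000)
cross product → J_v[:, 0] = (-4.4641,0.2679,0.0000)
J_ω[:, 0] = z_0
entry J[1][0] = 0.2679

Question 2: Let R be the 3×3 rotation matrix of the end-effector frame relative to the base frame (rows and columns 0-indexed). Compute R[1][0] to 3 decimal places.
End-effector x-axis (col 0 of R) = (0.4330,-0.2500,-0.8660)
R[1][0] = -0.2500

-0.250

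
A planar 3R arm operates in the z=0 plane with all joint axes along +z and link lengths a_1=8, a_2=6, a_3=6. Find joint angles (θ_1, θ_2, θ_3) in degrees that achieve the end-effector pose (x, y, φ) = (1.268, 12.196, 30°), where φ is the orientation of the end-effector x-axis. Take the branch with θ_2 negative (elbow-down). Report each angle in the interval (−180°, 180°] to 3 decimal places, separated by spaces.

150.001 -90.002 -29.999

wrist centre = target − a_3·(cos φ, sin φ) = (-3.9282, 9.1960)
cos θ_2 = (99.9968−8²−6²)/(2·8·6) = -0.0000; θ_2 = -90.0019° (elbow-down)
β = atan2(9.1960,-3.9282) = 113.1302°; ψ = atan2(-6.0000,7.9998) = -36.8706°
θ_1 = β − ψ = 150.0008°
θ_3 = φ − θ_1 − θ_2 = -29.9989° (wrapped to (-180°,180°])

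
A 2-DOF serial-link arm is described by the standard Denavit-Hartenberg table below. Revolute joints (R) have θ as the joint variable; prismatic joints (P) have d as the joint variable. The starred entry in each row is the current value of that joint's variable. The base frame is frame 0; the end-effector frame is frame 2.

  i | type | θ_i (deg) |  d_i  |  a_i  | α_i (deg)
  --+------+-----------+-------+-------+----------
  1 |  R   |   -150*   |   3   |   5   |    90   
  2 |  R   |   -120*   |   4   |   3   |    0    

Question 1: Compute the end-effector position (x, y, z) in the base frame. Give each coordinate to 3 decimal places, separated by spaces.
after link 1: o_1 = (-4.3301, -2.5000, 3.0000)
after link 2: o_2 = (-5.0311, 1.7141, 0.4019)

-5.031 1.714 0.402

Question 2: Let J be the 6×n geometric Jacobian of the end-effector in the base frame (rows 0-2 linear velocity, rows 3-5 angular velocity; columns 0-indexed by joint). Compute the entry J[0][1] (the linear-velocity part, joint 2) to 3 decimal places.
axis z_1 = (-0.5000,0.8660,0.0000); lever o_n−o_1 = (-0.7010,4.2141,-2.5981)
cross product → J_v[:, 1] = (-2.2500,-1.2990,-1.5000)
J_ω[:, 1] = z_1
entry J[0][1] = -2.2500

-2.250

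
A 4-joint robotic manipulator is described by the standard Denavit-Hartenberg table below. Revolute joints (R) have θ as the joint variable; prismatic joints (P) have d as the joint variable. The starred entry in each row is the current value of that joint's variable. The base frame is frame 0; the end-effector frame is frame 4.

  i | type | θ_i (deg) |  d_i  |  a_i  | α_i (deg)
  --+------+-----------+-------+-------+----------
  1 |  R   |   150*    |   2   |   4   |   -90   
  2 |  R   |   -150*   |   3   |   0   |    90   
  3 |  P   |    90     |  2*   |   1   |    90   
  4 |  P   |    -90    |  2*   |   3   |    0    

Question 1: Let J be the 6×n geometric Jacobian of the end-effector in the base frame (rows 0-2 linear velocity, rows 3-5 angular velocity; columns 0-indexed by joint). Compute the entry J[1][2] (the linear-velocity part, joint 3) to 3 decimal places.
-0.250

prismatic axis z_2 = (0.4330,-0.2500,-0.8660)
J_v[:, 2] = z_2; J_ω[:, 2] = (0,0,0)
entry J[1][2] = -0.2500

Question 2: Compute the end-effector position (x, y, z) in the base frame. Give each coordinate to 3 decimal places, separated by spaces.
-4.397 -2.080 3.866

after link 1: o_1 = (-3.4641, 2.0000, 2.0000)
after link 2: o_2 = (-4.9641, -0.5981, 2.0000)
after link 3: o_3 = (-4.5981, -1.9641, 0.2679)
after link 4: o_4 = (-4.3971, -2.0801, 3.8660)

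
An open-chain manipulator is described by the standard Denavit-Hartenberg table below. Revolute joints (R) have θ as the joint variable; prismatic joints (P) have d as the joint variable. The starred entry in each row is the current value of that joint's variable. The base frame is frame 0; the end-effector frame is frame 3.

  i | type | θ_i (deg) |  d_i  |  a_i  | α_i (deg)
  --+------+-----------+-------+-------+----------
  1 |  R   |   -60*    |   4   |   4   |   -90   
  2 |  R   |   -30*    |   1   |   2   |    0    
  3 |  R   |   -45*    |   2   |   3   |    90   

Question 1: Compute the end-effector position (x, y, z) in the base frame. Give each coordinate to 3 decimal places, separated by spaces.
after link 1: o_1 = (2.0000, -3.4641, 4.0000)
after link 2: o_2 = (3.7321, -4.4641, 5.0000)
after link 3: o_3 = (5.8523, -4.1365, 7.8978)

5.852 -4.137 7.898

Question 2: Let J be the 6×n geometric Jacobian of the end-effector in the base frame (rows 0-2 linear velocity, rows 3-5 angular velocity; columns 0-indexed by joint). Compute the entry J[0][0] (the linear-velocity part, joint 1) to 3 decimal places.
axis z_0 = ẑ; lever o_n−o_0 = (5.8523,-4.1365,7.8978)
cross product → J_v[:, 0] = (4.1365,5.8523,-0.0000)
J_ω[:, 0] = z_0
entry J[0][0] = 4.1365

4.137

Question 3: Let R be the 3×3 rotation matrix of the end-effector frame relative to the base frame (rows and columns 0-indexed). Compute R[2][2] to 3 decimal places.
0.259

End-effector z-axis (col 2 of R) = (-0.4830,0.8365,0.2588)
R[2][2] = 0.2588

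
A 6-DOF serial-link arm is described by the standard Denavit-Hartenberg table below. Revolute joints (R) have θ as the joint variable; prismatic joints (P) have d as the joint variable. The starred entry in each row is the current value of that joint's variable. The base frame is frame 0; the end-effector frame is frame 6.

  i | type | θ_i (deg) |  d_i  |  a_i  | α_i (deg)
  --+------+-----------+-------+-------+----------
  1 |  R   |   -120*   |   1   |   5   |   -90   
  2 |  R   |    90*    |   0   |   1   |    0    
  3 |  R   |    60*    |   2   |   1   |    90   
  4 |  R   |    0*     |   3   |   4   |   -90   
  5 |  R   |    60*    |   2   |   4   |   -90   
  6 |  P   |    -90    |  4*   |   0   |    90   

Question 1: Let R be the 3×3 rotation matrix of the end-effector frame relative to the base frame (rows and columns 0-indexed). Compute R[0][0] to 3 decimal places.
End-effector x-axis (col 0 of R) = (0.8660,-0.5000,0.0000)
R[0][0] = 0.8660

0.866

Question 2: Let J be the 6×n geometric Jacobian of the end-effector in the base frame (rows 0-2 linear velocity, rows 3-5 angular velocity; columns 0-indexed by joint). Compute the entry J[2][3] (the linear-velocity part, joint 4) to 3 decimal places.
axis z_3 = (-0.2500,-0.4330,-0.8660); lever o_n−o_3 = (3.4462,1.9689,0.8660)
cross product → J_v[:, 3] = (1.3301,-2.7679,1.0000)
J_ω[:, 3] = z_3
entry J[2][3] = 1.0000

1.000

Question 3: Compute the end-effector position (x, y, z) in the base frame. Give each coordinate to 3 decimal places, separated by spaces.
after link 1: o_1 = (-2.5000, -4.3301, 1.0000)
after link 2: o_2 = (-2.5000, -4.3301, 0.0000)
after link 3: o_3 = (-0.3349, -4.5801, -0.5000)
after link 4: o_4 = (0.6471, -2.8792, -5.0981)
after link 5: o_5 = (4.1112, -0.8792, -3.0981)
after link 6: o_6 = (3.1112, -2.6112, 0.3660)

3.111 -2.611 0.366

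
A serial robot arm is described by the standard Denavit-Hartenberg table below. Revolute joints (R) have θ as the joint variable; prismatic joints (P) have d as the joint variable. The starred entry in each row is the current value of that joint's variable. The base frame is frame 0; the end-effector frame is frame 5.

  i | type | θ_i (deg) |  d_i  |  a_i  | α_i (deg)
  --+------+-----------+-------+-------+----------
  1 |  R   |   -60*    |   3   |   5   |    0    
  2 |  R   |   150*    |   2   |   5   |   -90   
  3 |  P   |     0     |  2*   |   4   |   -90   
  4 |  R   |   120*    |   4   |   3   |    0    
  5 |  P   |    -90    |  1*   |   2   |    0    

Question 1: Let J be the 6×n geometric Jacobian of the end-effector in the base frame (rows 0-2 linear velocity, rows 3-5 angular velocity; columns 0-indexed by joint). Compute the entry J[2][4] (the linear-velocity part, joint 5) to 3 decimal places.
-1.000

prismatic axis z_4 = (-0.0000,-0.0000,-1.0000)
J_v[:, 4] = z_4; J_ω[:, 4] = (0,0,0)
entry J[2][4] = -1.0000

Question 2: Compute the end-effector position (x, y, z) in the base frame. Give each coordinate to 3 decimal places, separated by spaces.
after link 1: o_1 = (2.5000, -4.3301, 3.0000)
after link 2: o_2 = (2.5000, 0.6699, 5.0000)
after link 3: o_3 = (0.5000, 4.6699, 5.0000)
after link 4: o_4 = (3.0981, 3.1699, 1.0000)
after link 5: o_5 = (4.0981, 4.9019, -0.0000)

4.098 4.902 -0.000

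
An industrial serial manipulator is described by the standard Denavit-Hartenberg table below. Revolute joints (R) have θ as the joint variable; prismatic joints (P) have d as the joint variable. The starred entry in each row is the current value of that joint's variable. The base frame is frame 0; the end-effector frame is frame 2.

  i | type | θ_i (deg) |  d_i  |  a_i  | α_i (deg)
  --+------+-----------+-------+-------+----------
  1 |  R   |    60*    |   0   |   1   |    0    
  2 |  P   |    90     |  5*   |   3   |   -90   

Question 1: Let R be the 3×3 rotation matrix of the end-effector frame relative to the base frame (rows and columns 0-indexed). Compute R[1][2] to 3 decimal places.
End-effector z-axis (col 2 of R) = (-0.5000,-0.8660,0.0000)
R[1][2] = -0.8660

-0.866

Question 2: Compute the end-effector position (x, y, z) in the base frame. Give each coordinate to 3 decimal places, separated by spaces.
after link 1: o_1 = (0.5000, 0.8660, 0.0000)
after link 2: o_2 = (-2.0981, 2.3660, 5.0000)

-2.098 2.366 5.000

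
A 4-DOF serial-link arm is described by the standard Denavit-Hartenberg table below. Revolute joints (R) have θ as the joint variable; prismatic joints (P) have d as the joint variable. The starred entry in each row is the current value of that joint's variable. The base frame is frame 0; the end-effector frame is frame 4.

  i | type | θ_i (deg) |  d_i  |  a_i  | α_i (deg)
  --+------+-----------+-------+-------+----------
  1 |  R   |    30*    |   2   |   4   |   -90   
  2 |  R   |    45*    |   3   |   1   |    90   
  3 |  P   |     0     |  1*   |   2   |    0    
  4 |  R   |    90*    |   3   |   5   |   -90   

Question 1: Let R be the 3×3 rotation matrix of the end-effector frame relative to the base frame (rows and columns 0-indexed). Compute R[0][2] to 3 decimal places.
End-effector z-axis (col 2 of R) = (-0.6124,-0.3536,0.7071)
R[0][2] = -0.6124

-0.612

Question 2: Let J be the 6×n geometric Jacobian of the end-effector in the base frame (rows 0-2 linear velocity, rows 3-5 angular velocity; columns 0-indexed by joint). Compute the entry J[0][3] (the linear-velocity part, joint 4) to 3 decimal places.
axis z_3 = (0.6124,0.3536,0.7071); lever o_n−o_3 = (-0.6629,5.3908,2.1213)
cross product → J_v[:, 3] = (-3.0619,-1.7678,3.5355)
J_ω[:, 3] = z_3
entry J[0][3] = -3.0619

-3.062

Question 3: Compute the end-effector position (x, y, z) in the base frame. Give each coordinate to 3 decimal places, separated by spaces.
after link 1: o_1 = (3.4641, 2.0000, 2.0000)
after link 2: o_2 = (2.5765, 4.9516, 1.2929)
after link 3: o_3 = (4.4136, 6.0123, 0.5858)
after link 4: o_4 = (3.7507, 11.4031, 2.7071)

3.751 11.403 2.707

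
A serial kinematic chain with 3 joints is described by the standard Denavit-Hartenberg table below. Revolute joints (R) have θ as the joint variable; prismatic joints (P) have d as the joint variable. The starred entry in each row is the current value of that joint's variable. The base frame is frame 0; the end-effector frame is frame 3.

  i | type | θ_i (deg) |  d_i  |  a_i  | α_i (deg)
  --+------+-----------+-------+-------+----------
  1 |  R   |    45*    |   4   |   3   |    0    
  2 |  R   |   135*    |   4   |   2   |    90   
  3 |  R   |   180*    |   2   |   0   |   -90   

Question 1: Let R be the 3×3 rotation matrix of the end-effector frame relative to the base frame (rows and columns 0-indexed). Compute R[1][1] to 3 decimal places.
End-effector y-axis (col 1 of R) = (-0.0000,-1.0000,-0.0000)
R[1][1] = -1.0000

-1.000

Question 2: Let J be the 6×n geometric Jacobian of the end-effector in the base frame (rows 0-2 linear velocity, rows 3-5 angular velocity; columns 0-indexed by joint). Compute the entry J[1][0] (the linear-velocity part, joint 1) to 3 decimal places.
0.121

axis z_0 = ẑ; lever o_n−o_0 = (0.1213,4.1213,8.0000)
cross product → J_v[:, 0] = (-4.1213,0.1213,0.0000)
J_ω[:, 0] = z_0
entry J[1][0] = 0.1213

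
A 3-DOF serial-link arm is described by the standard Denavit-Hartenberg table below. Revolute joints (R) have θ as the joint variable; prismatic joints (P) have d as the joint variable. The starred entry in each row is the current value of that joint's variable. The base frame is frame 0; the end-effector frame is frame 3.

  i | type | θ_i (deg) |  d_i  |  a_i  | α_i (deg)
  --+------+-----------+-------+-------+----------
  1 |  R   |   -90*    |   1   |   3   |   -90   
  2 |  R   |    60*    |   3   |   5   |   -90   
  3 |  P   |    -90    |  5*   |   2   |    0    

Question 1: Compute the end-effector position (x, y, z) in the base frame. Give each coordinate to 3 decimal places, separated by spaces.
5.000 -1.170 -5.830

after link 1: o_1 = (0.0000, -3.0000, 1.0000)
after link 2: o_2 = (3.0000, -5.5000, -3.3301)
after link 3: o_3 = (5.0000, -1.1699, -5.8301)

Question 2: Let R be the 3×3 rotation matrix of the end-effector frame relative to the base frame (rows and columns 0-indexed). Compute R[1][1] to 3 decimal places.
-0.500

End-effector y-axis (col 1 of R) = (0.0000,-0.5000,-0.8660)
R[1][1] = -0.5000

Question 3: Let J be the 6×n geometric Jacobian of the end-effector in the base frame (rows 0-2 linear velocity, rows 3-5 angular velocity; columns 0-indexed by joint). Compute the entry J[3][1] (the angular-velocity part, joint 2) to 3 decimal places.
axis z_1 = (1.0000,0.0000,0.0000); lever o_n−o_1 = (5.0000,1.8301,-6.8301)
cross product → J_v[:, 1] = (-0.0000,6.8301,1.8301)
J_ω[:, 1] = z_1
entry J[3][1] = 1.0000

1.000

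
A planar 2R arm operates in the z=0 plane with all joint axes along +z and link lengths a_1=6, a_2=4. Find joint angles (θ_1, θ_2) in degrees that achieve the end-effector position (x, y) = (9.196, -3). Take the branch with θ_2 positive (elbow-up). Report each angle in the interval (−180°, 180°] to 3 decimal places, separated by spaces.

cos θ_2 = (93.5664−6²−4²)/(2·6·4) = 0.8660; θ_2 = 30.0067° (elbow-up)
β = atan2(-3.0000,9.1960) = -18.0678°; ψ = atan2(2.0004,9.4639) = 11.9351°
θ_1 = β − ψ = -30.0029°

-30.003 30.007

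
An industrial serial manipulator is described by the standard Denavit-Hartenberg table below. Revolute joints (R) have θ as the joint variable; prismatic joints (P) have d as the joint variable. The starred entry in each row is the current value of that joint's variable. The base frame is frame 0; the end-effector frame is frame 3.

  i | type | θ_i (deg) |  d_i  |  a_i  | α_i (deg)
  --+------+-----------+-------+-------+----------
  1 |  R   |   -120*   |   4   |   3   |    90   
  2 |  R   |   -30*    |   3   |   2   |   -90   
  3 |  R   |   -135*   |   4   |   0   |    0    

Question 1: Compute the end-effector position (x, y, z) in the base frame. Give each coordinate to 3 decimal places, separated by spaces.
after link 1: o_1 = (-1.5000, -2.5981, 4.0000)
after link 2: o_2 = (-4.9641, -2.5981, 3.0000)
after link 3: o_3 = (-5.9641, -4.3301, 6.4641)

-5.964 -4.330 6.464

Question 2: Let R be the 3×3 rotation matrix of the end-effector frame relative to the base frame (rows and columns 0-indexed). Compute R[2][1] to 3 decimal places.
End-effector y-axis (col 1 of R) = (-0.9186,-0.1768,-0.3536)
R[2][1] = -0.3536

-0.354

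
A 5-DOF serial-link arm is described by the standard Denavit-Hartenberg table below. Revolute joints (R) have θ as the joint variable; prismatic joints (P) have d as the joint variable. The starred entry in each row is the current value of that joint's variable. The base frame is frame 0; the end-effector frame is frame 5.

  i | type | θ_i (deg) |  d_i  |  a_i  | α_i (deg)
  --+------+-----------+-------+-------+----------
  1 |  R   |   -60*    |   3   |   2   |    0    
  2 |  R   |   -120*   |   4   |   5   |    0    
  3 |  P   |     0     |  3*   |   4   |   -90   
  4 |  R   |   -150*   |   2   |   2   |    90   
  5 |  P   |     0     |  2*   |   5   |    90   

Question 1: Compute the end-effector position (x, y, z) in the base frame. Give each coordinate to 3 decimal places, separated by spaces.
after link 1: o_1 = (1.0000, -1.7321, 3.0000)
after link 2: o_2 = (-4.0000, -1.7321, 7.0000)
after link 3: o_3 = (-8.0000, -1.7321, 10.0000)
after link 4: o_4 = (-6.2679, -3.7321, 11.0000)
after link 5: o_5 = (-0.9378, -3.7321, 11.7679)

-0.938 -3.732 11.768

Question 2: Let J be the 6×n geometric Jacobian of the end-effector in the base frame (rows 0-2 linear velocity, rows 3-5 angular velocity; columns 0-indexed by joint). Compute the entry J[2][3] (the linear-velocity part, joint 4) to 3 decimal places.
axis z_3 = (0.0000,-1.0000,0.0000); lever o_n−o_3 = (7.0622,-2.0000,1.7679)
cross product → J_v[:, 3] = (-1.7679,-0.0000,7.0622)
J_ω[:, 3] = z_3
entry J[2][3] = 7.0622

7.062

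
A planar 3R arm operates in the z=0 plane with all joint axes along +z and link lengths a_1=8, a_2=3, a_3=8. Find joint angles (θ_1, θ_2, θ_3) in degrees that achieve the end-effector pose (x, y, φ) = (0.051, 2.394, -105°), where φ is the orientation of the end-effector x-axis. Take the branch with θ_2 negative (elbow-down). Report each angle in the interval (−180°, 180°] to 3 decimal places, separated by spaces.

wrist centre = target − a_3·(cos φ, sin φ) = (2.1216, 10.1214)
cos θ_2 = (106.9439−8²−3²)/(2·8·3) = 0.7072; θ_2 = -44.9954° (elbow-down)
β = atan2(10.1214,2.1216) = 78.1616°; ψ = atan2(-2.1211,10.1215) = -11.8361°
θ_1 = β − ψ = 89.9977°
θ_3 = φ − θ_1 − θ_2 = -150.0023° (wrapped to (-180°,180°])

89.998 -44.995 -150.002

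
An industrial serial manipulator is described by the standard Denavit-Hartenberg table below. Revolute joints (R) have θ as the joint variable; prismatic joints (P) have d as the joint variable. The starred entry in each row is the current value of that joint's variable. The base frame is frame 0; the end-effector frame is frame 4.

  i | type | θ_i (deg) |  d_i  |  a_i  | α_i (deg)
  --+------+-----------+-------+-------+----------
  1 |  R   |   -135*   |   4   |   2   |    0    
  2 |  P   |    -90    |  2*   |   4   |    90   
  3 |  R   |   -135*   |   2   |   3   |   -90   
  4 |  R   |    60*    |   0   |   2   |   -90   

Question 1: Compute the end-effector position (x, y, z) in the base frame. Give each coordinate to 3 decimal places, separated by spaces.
after link 1: o_1 = (-1.4142, -1.4142, 4.0000)
after link 2: o_2 = (-4.2426, 1.4142, 6.0000)
after link 3: o_3 = (-1.3284, 1.3284, 3.8787)
after link 4: o_4 = (-2.0532, -0.3963, 3.1716)

-2.053 -0.396 3.172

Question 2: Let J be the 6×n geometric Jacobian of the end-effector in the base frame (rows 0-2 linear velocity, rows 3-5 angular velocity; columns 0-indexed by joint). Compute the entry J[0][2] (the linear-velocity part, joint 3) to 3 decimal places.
axis z_2 = (0.7071,0.7071,0.0000); lever o_n−o_2 = (2.1895,-1.8105,-2.8284)
cross product → J_v[:, 2] = (-2.0000,2.0000,-2.8284)
J_ω[:, 2] = z_2
entry J[0][2] = -2.0000

-2.000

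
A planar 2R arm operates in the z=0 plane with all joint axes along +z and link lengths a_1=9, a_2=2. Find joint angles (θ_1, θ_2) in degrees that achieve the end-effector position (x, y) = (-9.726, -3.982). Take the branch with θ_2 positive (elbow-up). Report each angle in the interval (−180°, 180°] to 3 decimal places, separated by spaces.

cos θ_2 = (110.4514−9²−2²)/(2·9·2) = 0.7070; θ_2 = 45.0100° (elbow-up)
β = atan2(-3.9820,-9.7260) = -157.7349°; ψ = atan2(1.4145,10.4140) = 7.7348°
θ_1 = β − ψ = -165.4697°

-165.470 45.010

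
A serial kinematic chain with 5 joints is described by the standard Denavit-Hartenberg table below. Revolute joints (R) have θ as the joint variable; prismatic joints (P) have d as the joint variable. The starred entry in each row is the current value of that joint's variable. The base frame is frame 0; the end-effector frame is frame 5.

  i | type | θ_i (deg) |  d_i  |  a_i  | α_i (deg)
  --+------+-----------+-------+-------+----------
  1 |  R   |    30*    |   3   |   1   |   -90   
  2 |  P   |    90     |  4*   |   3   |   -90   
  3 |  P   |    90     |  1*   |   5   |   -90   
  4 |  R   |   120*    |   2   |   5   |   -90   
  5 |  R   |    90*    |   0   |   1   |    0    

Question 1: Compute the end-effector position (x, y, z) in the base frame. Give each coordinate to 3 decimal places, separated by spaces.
after link 1: o_1 = (0.8660, 0.5000, 3.0000)
after link 2: o_2 = (-1.1340, 3.9641, 0.0000)
after link 3: o_3 = (0.5000, -0.8660, -0.0000)
after link 4: o_4 = (3.0000, 3.4641, 2.0000)
after link 5: o_5 = (3.0000, 3.4641, 1.0000)

3.000 3.464 1.000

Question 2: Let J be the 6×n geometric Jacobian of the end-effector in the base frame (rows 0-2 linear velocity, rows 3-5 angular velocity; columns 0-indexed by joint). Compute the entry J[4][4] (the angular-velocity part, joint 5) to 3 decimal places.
axis z_4 = (-0.8660,0.5000,0.0000); lever o_n−o_4 = (0.0000,0.0000,-1.0000)
cross product → J_v[:, 4] = (-0.5000,-0.8660,-0.0000)
J_ω[:, 4] = z_4
entry J[4][4] = 0.5000

0.500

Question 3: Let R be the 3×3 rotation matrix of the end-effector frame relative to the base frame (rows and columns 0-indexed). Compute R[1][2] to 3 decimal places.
End-effector z-axis (col 2 of R) = (-0.8660,0.5000,0.0000)
R[1][2] = 0.5000

0.500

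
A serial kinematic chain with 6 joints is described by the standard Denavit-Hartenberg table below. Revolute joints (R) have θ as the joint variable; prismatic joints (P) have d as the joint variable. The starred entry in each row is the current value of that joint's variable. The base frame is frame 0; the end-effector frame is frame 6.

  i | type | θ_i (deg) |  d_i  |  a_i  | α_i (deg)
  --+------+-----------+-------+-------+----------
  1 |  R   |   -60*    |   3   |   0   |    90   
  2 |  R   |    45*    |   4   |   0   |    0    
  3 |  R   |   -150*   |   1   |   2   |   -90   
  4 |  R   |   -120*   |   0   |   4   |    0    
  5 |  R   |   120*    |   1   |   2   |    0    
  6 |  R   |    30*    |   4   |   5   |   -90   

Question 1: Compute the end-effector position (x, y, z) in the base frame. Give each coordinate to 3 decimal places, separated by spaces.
after link 1: o_1 = (0.0000, 0.0000, 3.0000)
after link 2: o_2 = (-3.4641, -2.0000, 3.0000)
after link 3: o_3 = (-4.5889, -2.0517, 1.0681)
after link 4: o_4 = (-7.3301, -4.2321, 3.0000)
after link 5: o_5 = (-7.1060, -4.6203, 0.8093)
after link 6: o_6 = (-3.5694, -5.7458, -4.4085)

-3.569 -5.746 -4.409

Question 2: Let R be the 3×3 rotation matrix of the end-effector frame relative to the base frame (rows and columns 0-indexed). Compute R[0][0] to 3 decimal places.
End-effector x-axis (col 0 of R) = (0.3209,0.4441,-0.8365)
R[0][0] = 0.3209

0.321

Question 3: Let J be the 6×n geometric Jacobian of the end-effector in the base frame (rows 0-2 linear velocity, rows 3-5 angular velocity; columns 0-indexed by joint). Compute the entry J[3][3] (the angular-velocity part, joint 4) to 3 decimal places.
0.483

axis z_3 = (0.4830,-0.8365,-0.2588); lever o_n−o_3 = (1.0195,-3.6941,-5.4767)
cross product → J_v[:, 3] = (3.6252,2.3812,-0.9313)
J_ω[:, 3] = z_3
entry J[3][3] = 0.4830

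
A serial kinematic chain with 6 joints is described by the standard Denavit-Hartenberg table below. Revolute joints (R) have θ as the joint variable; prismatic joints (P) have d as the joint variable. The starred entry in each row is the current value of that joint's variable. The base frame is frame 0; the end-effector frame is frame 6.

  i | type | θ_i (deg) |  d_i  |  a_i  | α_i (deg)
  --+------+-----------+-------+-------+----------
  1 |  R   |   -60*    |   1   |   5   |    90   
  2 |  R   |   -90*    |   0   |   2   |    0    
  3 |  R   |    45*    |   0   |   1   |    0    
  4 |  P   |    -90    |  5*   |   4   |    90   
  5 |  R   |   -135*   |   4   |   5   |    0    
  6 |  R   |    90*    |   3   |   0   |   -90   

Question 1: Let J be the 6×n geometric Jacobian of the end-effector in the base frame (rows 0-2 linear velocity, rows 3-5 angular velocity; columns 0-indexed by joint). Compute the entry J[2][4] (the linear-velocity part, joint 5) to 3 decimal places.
-2.500

axis z_4 = (-0.3536,0.6124,0.7071); lever o_n−o_4 = (1.8370,3.8893,7.4497)
cross product → J_v[:, 4] = (1.8119,3.9328,-2.5000)
J_ω[:, 4] = z_4
entry J[2][4] = -2.5000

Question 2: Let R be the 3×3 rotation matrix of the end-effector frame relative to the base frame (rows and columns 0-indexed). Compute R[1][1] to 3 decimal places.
End-effector y-axis (col 1 of R) = (0.3536,-0.6124,-0.7071)
R[1][1] = -0.6124

-0.612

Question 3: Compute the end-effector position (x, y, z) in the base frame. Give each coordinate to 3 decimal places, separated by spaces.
after link 1: o_1 = (2.5000, -4.3301, 1.0000)
after link 2: o_2 = (2.5000, -4.3301, -1.0000)
after link 3: o_3 = (2.8536, -4.9425, -1.7071)
after link 4: o_4 = (-2.8908, -4.9930, -4.5355)
after link 5: o_5 = (0.0069, -2.9408, 0.7929)
after link 6: o_6 = (-1.0538, -1.1037, 2.9142)

-1.054 -1.104 2.914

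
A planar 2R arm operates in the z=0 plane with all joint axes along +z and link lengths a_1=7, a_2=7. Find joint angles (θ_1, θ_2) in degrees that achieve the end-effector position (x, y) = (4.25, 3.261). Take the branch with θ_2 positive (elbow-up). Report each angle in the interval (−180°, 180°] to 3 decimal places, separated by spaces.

-30.004 135.006

cos θ_2 = (28.6966−7²−7²)/(2·7·7) = -0.7072; θ_2 = 135.0057° (elbow-up)
β = atan2(3.2610,4.2500) = 37.4988°; ψ = atan2(4.9493,2.0498) = 67.5029°
θ_1 = β − ψ = -30.0040°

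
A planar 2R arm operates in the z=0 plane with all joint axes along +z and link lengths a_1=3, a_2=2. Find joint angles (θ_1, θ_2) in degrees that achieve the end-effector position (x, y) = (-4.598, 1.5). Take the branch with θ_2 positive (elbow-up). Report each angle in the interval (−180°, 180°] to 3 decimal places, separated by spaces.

149.997 30.007

cos θ_2 = (23.3916−3²−2²)/(2·3·2) = 0.8660; θ_2 = 30.0067° (elbow-up)
β = atan2(1.5000,-4.5980) = 161.9322°; ψ = atan2(1.0002,4.7319) = 11.9351°
θ_1 = β − ψ = 149.9971°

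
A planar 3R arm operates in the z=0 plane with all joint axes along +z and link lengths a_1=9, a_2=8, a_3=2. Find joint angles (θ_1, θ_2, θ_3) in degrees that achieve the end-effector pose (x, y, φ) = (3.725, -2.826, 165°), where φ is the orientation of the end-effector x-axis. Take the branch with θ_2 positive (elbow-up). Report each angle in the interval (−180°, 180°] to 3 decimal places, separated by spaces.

-90.003 134.998 120.005

wrist centre = target − a_3·(cos φ, sin φ) = (5.6569, -3.3436)
cos θ_2 = (43.1799−9²−8²)/(2·9·8) = -0.7071; θ_2 = 134.9982° (elbow-up)
β = atan2(-3.3436,5.6569) = -30.5864°; ψ = atan2(5.6570,3.3433) = 59.4168°
θ_1 = β − ψ = -90.0032°
θ_3 = φ − θ_1 − θ_2 = 120.0050° (wrapped to (-180°,180°])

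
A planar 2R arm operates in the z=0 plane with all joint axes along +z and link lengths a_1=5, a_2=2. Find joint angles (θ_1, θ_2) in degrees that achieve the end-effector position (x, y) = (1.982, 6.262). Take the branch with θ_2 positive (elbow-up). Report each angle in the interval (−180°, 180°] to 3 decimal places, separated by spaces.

cos θ_2 = (43.1410−5²−2²)/(2·5·2) = 0.7070; θ_2 = 45.0047° (elbow-up)
β = atan2(6.2620,1.9820) = 72.4368°; ψ = atan2(1.4143,6.4141) = 12.4349°
θ_1 = β − ψ = 60.0019°

60.002 45.005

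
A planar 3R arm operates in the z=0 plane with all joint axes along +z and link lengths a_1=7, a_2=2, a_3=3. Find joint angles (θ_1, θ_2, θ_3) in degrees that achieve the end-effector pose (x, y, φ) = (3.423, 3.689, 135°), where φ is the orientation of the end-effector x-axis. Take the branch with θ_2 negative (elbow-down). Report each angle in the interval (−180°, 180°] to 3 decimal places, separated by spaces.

29.994 -135.011 -119.983

wrist centre = target − a_3·(cos φ, sin φ) = (5.5443, 1.5677)
cos θ_2 = (33.1971−7²−2²)/(2·7·2) = -0.7072; θ_2 = -135.0113° (elbow-down)
β = atan2(1.5677,5.5443) = 15.7885°; ψ = atan2(-1.4139,5.5855) = -14.2056°
θ_1 = β − ψ = 29.9941°
θ_3 = φ − θ_1 − θ_2 = -119.9828° (wrapped to (-180°,180°])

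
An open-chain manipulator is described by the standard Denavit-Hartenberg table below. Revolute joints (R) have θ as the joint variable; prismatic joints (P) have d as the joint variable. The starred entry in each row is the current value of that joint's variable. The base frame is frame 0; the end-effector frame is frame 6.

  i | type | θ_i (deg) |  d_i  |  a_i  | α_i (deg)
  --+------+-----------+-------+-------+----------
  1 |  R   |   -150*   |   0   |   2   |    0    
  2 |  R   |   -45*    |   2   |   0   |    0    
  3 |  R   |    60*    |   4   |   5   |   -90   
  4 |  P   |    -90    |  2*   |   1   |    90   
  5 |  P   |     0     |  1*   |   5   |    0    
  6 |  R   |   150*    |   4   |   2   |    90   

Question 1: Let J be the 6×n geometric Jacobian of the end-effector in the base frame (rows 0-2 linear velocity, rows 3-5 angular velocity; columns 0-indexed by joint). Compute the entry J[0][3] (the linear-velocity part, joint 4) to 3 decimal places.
0.707

prismatic axis z_3 = (0.7071,-0.7071,0.0000)
J_v[:, 3] = z_3; J_ω[:, 3] = (0,0,0)
entry J[0][3] = 0.7071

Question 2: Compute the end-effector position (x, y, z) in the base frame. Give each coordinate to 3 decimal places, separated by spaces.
after link 1: o_1 = (-1.7321, -1.0000, 0.0000)
after link 2: o_2 = (-1.7321, -1.0000, 2.0000)
after link 3: o_3 = (-5.2676, -4.5355, 6.0000)
after link 4: o_4 = (-3.8534, -5.9497, 7.0000)
after link 5: o_5 = (-3.1463, -5.2426, 12.0000)
after link 6: o_6 = (0.3893, -3.1213, 10.2679)

0.389 -3.121 10.268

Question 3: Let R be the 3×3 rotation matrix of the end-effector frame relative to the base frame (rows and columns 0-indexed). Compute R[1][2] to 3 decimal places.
End-effector z-axis (col 2 of R) = (0.6124,-0.6124,0.5000)
R[1][2] = -0.6124

-0.612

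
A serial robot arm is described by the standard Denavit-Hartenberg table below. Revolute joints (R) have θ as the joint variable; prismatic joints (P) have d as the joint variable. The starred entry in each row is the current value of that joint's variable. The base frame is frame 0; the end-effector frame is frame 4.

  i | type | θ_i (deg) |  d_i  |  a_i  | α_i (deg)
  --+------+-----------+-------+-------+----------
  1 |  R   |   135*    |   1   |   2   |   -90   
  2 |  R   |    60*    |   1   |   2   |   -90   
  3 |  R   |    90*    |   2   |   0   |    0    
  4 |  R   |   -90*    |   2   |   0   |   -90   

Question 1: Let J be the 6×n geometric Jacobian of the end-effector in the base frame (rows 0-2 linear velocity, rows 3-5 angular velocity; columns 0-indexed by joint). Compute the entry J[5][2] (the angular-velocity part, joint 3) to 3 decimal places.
axis z_2 = (0.6124,-0.6124,-0.5000); lever o_n−o_2 = (2.4495,-2.4495,-2.0000)
cross product → J_v[:, 2] = (0.0000,0.0000,0.0000)
J_ω[:, 2] = z_2
entry J[5][2] = -0.5000

-0.500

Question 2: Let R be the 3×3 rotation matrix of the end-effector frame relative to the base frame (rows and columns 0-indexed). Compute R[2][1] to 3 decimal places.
End-effector y-axis (col 1 of R) = (-0.6124,0.6124,0.5000)
R[2][1] = 0.5000

0.500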